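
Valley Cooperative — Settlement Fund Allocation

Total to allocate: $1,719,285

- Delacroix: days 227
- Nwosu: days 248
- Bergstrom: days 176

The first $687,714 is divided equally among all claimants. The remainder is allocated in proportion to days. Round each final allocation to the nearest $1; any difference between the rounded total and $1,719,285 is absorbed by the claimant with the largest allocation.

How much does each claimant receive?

$687,714 shared equally gives $229,238 per claimant.
Remainder $1,031,571 by days (total 651): Delacroix 359,702.94 → $359,703; Nwosu 392,979.43 → $392,979; Bergstrom 278,888.63 → $278,889.
Totals: Delacroix $229,238 + $359,703 = $588,941; Nwosu $229,238 + $392,979 = $622,217; Bergstrom $229,238 + $278,889 = $508,127.

Delacroix: $588,941 · Nwosu: $622,217 · Bergstrom: $508,127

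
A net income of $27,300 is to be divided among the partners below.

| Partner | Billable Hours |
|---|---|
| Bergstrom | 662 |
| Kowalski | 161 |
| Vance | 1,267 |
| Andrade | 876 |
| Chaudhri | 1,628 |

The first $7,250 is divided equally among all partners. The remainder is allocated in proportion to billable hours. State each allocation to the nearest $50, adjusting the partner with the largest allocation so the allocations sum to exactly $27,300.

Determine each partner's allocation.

Equal tier: $7,250 ÷ 5 = $1,450 apiece.
Remainder $20,050 by billable hours (total 4,594): Bergstrom 2,889.23 → $2,900; Kowalski 702.67 → $700; Vance 5,529.68 → $5,550; Andrade 3,823.20 → $3,800; Chaudhri 7,105.22 → $7,100.
Totals: Bergstrom $1,450 + $2,900 = $4,350; Kowalski $1,450 + $700 = $2,150; Vance $1,450 + $5,550 = $7,000; Andrade $1,450 + $3,800 = $5,250; Chaudhri $1,450 + $7,100 = $8,550.

Bergstrom: $4,350 · Kowalski: $2,150 · Vance: $7,000 · Andrade: $5,250 · Chaudhri: $8,550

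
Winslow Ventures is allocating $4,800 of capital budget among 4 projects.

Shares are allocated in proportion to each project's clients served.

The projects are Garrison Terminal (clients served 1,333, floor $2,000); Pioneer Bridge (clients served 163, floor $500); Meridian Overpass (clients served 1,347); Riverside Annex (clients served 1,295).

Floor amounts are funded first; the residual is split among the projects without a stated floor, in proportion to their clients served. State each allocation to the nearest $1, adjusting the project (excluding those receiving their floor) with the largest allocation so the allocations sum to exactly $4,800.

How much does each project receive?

Fund the minimums — Garrison Terminal $2,000; Pioneer Bridge $500. Residual $2,300.
Residual split over remaining clients served 2,642: Meridian Overpass 1,172.63 → $1,173; Riverside Annex 1,127.37 → $1,127.

Garrison Terminal: $2,000; Pioneer Bridge: $500; Meridian Overpass: $1,173; Riverside Annex: $1,127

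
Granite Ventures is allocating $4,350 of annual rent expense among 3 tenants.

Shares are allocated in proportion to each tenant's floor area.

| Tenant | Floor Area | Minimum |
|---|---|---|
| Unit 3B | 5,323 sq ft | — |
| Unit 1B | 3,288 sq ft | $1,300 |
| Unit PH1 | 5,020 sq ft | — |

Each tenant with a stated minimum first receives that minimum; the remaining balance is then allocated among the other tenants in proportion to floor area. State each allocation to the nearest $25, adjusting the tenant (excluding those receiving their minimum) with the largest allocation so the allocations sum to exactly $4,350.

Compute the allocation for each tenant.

Unit 3B: $1,575 · Unit 1B: $1,300 · Unit PH1: $1,475

Fund the minimums — Unit 1B $1,300. Residual $3,050.
Residual split over remaining floor area 10,343: Unit 3B 1,569.68 → $1,575; Unit PH1 1,480.32 → $1,475.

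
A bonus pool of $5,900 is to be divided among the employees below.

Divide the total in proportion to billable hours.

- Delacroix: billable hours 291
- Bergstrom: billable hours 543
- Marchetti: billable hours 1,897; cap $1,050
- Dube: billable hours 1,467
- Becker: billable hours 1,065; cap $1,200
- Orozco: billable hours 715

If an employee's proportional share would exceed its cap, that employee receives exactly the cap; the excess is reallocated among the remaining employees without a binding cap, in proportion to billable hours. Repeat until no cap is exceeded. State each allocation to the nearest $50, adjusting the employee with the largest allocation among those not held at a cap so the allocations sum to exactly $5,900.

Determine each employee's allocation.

Delacroix: $350 | Bergstrom: $650 | Marchetti: $1,050 | Dube: $1,800 | Becker: $1,200 | Orozco: $850

Sum of billable hours: 5,978.
Pro-rata shares before constraints: Delacroix 287.20; Bergstrom 535.92; Marchetti 1,872.25; Dube 1,447.86; Becker 1,051.10; Orozco 705.67.
Held at cap: Marchetti ($1,050); remaining pool $4,850 reallocated over remaining billable hours 4,081.
Held at cap: Becker ($1,200); remaining pool $3,650 reallocated over remaining billable hours 3,016.
Shares after redistribution: Delacroix 352.17 → $350; Bergstrom 657.15 → $650; Dube 1,775.38 → $1,800; Orozco 865.30 → $850.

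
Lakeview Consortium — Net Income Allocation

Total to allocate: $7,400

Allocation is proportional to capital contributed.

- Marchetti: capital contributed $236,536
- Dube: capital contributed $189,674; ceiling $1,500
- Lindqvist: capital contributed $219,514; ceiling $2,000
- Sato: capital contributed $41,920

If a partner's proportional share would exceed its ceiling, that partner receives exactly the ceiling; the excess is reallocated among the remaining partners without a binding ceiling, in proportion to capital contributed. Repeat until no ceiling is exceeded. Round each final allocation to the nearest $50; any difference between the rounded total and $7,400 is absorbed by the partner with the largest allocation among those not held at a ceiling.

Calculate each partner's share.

Total capital contributed = 687,644.
Proportional shares (ignoring caps): Marchetti 2,545.45; Dube 2,041.15; Lindqvist 2,362.27; Sato 451.12.
Capped: Dube ($1,500), Lindqvist ($2,000); residual $3,900 reallocated over remaining capital contributed 278,456.
Remaining shares: Marchetti 3,312.88 → $3,300; Sato 587.12 → $600.

Marchetti: $3,300; Dube: $1,500; Lindqvist: $2,000; Sato: $600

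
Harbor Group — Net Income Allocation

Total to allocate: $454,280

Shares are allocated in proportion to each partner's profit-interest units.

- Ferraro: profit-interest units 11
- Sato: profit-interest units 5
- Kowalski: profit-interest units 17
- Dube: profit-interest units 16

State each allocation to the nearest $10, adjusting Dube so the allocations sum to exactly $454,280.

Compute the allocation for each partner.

Total profit-interest units = 49.
Unrounded shares: Ferraro 11/49 × $454,280 = 101,981.22; Sato 5/49 × $454,280 = 46,355.10; Kowalski 17/49 × $454,280 = 157,607.35; Dube 16/49 × $454,280 = 148,336.33.
After rounding ($10): Ferraro $101,980; Sato $46,360; Kowalski $157,610; Dube $148,340. Sum = $454,290.
Difference $454,280 − $454,290 = −$10 applied to Dube: Dube becomes $148,330.

Ferraro: $101,980 · Sato: $46,360 · Kowalski: $157,610 · Dube: $148,330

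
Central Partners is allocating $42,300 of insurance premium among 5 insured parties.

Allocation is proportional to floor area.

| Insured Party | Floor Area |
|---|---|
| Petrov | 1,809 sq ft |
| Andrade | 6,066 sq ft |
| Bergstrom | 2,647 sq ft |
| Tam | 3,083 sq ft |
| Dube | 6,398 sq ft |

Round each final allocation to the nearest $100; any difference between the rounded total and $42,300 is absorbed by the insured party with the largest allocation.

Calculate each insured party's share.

Floor area total: 20,003.
Pro-rata amounts: Petrov 1,809/20,003 × $42,300 = 3,825.46; Andrade 6,066/20,003 × $42,300 = 12,827.67; Bergstrom 2,647/20,003 × $42,300 = 5,597.57; Tam 3,083/20,003 × $42,300 = 6,519.57; Dube 6,398/20,003 × $42,300 = 13,529.74.
At nearest $100: Petrov $3,800; Andrade $12,800; Bergstrom $5,600; Tam $6,500; Dube $13,500. Sum = $42,200.
Difference $42,300 − $42,200 = +$100 applied to largest allocation (Dube): Dube becomes $13,600.

Petrov: $3,800 | Andrade: $12,800 | Bergstrom: $5,600 | Tam: $6,500 | Dube: $13,600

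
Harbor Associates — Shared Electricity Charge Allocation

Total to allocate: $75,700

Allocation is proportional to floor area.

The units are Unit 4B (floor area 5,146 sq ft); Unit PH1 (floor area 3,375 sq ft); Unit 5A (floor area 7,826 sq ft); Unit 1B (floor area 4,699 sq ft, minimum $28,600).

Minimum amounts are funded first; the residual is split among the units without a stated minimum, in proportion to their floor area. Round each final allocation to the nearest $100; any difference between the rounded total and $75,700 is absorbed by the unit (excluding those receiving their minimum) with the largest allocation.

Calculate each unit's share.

Minimums first: Unit 1B $28,600. Remaining pool $47,100.
Remaining pool split over remaining floor area 16,347: Unit 4B 14,826.98 → $14,800; Unit PH1 9,724.26 → $9,700; Unit 5A 22,548.76 → $22,500.
Rounding difference +$100 applied to Unit 5A → $22,600.

Unit 4B: $14,800 | Unit PH1: $9,700 | Unit 5A: $22,600 | Unit 1B: $28,600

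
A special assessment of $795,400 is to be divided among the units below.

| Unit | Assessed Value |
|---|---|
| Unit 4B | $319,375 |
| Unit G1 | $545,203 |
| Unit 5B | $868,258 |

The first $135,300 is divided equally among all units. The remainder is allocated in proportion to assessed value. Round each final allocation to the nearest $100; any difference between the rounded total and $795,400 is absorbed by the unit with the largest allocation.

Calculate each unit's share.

First tranche $135,300 split equally: $45,100 each.
Remainder $660,100 by assessed value (total 1,732,836): Unit 4B 121,661.51 → $121,700; Unit G1 207,687.57 → $207,700; Unit 5B 330,750.92 → $330,800.
Rounding difference −$100 on remainder applied to Unit 5B.
Totals: Unit 4B $45,100 + $121,700 = $166,800; Unit G1 $45,100 + $207,700 = $252,800; Unit 5B $45,100 + $330,700 = $375,800.

Unit 4B: $166,800 | Unit G1: $252,800 | Unit 5B: $375,800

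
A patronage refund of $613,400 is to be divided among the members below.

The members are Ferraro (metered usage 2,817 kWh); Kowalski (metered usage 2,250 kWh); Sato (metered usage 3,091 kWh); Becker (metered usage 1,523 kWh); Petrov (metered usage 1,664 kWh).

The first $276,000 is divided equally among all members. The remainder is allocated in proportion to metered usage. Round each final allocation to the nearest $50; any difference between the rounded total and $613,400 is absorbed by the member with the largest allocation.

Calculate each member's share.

Ferraro: $139,000 · Kowalski: $122,100 · Sato: $147,100 · Becker: $100,500 · Petrov: $104,700

Equal tier: $276,000 ÷ 5 = $55,200 apiece.
Remainder $337,400 by metered usage (total 11,345): Ferraro 83,777.51 → $83,800; Kowalski 66,914.94 → $66,900; Sato 91,926.26 → $91,950; Becker 45,293.98 → $45,300; Petrov 49,487.32 → $49,500.
Rounding difference −$50 on remainder applied to Sato.
Totals: Ferraro $55,200 + $83,800 = $139,000; Kowalski $55,200 + $66,900 = $122,100; Sato $55,200 + $91,900 = $147,100; Becker $55,200 + $45,300 = $100,500; Petrov $55,200 + $49,500 = $104,700.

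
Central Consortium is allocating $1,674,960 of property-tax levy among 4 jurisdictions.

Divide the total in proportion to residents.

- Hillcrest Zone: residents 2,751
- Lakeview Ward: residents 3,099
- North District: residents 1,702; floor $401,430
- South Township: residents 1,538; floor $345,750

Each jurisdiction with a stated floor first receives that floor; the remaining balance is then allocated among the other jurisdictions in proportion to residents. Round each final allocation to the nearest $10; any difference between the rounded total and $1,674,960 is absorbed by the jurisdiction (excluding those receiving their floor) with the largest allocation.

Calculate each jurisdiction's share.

Hillcrest Zone: $436,290; Lakeview Ward: $491,490; North District: $401,430; South Township: $345,750

Minimums first: North District $401,430; South Township $345,750. Remaining pool $927,780.
Remaining pool split over remaining residents 5,850: Hillcrest Zone 436,294.49 → $436,290; Lakeview Ward 491,485.51 → $491,490.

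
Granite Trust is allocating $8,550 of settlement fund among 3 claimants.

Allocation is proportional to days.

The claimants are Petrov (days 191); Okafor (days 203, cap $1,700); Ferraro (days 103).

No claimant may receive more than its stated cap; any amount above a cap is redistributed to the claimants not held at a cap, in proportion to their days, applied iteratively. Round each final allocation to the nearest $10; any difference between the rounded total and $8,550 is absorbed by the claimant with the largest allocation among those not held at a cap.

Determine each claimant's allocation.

Combined days = 497.
Proportional shares (ignoring caps): Petrov 3,285.81; Okafor 3,492.25; Ferraro 1,771.93.
Held at cap: Okafor ($1,700); remaining pool $6,850 reallocated over remaining days 294.
Shares after redistribution: Petrov 4,450.17 → $4,450; Ferraro 2,399.83 → $2,400.

Petrov: $4,450 | Okafor: $1,700 | Ferraro: $2,400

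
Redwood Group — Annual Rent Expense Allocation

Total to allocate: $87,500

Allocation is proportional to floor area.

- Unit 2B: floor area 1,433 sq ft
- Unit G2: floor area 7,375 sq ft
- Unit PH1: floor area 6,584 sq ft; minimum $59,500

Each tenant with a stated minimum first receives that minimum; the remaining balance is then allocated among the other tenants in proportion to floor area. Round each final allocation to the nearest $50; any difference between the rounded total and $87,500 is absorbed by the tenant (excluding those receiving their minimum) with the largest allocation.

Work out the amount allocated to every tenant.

Guaranteed amounts: Unit PH1 $59,500. Balance $28,000.
Balance split over remaining floor area 8,808: Unit 2B 4,555.40 → $4,550; Unit G2 23,444.60 → $23,450.

Unit 2B: $4,550 · Unit G2: $23,450 · Unit PH1: $59,500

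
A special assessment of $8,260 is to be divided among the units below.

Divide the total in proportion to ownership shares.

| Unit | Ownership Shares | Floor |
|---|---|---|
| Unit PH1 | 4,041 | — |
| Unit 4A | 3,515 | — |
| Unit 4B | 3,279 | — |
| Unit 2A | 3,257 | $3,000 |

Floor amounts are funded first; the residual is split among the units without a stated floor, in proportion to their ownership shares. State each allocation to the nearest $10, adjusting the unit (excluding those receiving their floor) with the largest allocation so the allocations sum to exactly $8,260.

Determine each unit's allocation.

Unit PH1: $1,960; Unit 4A: $1,710; Unit 4B: $1,590; Unit 2A: $3,000

Guaranteed amounts: Unit 2A $3,000. Balance $5,260.
Balance split over remaining ownership shares 10,835: Unit PH1 1,961.76 → $1,960; Unit 4A 1,706.41 → $1,710; Unit 4B 1,591.84 → $1,590.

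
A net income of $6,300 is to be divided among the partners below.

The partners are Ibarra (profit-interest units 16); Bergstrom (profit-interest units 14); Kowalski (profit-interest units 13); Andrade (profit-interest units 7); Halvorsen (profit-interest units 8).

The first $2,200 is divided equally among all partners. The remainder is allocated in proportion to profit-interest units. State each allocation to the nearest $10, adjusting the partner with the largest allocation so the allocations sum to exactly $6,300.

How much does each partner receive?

First tranche $2,200 split equally: $440 each.
Remainder $4,100 by profit-interest units (total 58): Ibarra 1,131.03 → $1,130; Bergstrom 989.66 → $990; Kowalski 918.97 → $920; Andrade 494.83 → $490; Halvorsen 565.52 → $570.
Totals: Ibarra $440 + $1,130 = $1,570; Bergstrom $440 + $990 = $1,430; Kowalski $440 + $920 = $1,360; Andrade $440 + $490 = $930; Halvorsen $440 + $570 = $1,010.

Ibarra: $1,570 · Bergstrom: $1,430 · Kowalski: $1,360 · Andrade: $930 · Halvorsen: $1,010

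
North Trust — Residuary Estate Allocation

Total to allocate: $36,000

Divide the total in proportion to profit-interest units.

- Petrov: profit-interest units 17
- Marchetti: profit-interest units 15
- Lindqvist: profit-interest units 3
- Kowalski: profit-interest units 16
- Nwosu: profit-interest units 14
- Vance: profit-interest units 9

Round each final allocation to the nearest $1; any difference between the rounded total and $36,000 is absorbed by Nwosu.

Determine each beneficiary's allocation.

Total profit-interest units = 74.
Raw shares: Petrov 17/74 × $36,000 = 8,270.27; Marchetti 15/74 × $36,000 = 7,297.30; Lindqvist 3/74 × $36,000 = 1,459.46; Kowalski 16/74 × $36,000 = 7,783.78; Nwosu 14/74 × $36,000 = 6,810.81; Vance 9/74 × $36,000 = 4,378.38.
At nearest $1: Petrov $8,270; Marchetti $7,297; Lindqvist $1,459; Kowalski $7,784; Nwosu $6,811; Vance $4,378. Sum = $35,999.
Difference $36,000 − $35,999 = +$1 applied to Nwosu: Nwosu becomes $6,812.

Petrov: $8,270 · Marchetti: $7,297 · Lindqvist: $1,459 · Kowalski: $7,784 · Nwosu: $6,812 · Vance: $4,378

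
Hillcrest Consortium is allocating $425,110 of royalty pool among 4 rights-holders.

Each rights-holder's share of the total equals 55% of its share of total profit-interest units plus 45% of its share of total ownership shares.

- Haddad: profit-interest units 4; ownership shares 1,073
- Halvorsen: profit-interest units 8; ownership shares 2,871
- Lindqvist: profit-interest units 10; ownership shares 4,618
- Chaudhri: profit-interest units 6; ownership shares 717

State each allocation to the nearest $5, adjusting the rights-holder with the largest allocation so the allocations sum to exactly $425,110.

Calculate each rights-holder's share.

Totals — profit-interest units 28, ownership shares 9,279.
Blended shares (55% profit-interest units + 45% ownership shares): Haddad 0.1306; Halvorsen 0.2964; Lindqvist 0.4204; Chaudhri 0.1526.
Raw shares: Haddad 55,522.89; Halvorsen 125,992.66; Lindqvist 178,710.25; Chaudhri 64,884.20.
Rounded to nearest $5: Haddad $55,525; Halvorsen $125,995; Lindqvist $178,710; Chaudhri $64,885. Sum = $425,115.
Difference $425,110 − $425,115 = −$5 applied to largest allocation (Lindqvist): Lindqvist becomes $178,705.

Haddad: $55,525 | Halvorsen: $125,995 | Lindqvist: $178,705 | Chaudhri: $64,885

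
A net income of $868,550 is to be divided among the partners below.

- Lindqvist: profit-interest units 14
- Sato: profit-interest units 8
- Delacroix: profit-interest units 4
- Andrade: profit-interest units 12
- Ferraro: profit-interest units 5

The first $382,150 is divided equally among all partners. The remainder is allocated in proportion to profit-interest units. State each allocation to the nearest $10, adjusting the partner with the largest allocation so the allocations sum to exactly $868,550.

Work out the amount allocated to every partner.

First tranche $382,150 split equally: $76,430 each.
Remainder $486,400 by profit-interest units (total 43): Lindqvist 158,362.79 → $158,360; Sato 90,493.02 → $90,490; Delacroix 45,246.51 → $45,250; Andrade 135,739.53 → $135,740; Ferraro 56,558.14 → $56,560.
Totals: Lindqvist $76,430 + $158,360 = $234,790; Sato $76,430 + $90,490 = $166,920; Delacroix $76,430 + $45,250 = $121,680; Andrade $76,430 + $135,740 = $212,170; Ferraro $76,430 + $56,560 = $132,990.

Lindqvist: $234,790 · Sato: $166,920 · Delacroix: $121,680 · Andrade: $212,170 · Ferraro: $132,990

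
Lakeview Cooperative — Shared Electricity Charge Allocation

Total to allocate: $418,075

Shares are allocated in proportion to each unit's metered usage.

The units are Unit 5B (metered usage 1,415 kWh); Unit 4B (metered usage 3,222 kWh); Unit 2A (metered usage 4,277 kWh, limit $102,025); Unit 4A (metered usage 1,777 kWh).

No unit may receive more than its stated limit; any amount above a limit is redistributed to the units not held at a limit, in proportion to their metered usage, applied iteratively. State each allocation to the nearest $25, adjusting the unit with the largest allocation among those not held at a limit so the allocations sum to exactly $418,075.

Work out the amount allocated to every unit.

Unit 5B: $69,725; Unit 4B: $158,775; Unit 2A: $102,025; Unit 4A: $87,550

Total metered usage = 10,691.
Unconstrained shares: Unit 5B 55,334.03; Unit 4B 125,997.35; Unit 2A 167,253.46; Unit 4A 69,490.16.
Cap binds for Unit 2A ($102,025); remaining pool $316,050 reallocated over remaining metered usage 6,414.
Redistributed shares: Unit 5B 69,724.16 → $69,725; Unit 4B 158,764.13 → $158,775; Unit 4A 87,561.72 → $87,550.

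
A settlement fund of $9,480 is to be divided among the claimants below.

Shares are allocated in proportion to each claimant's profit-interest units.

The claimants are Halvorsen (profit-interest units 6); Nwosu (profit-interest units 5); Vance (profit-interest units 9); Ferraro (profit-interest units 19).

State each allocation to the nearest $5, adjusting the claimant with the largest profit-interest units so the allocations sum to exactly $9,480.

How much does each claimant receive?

Halvorsen: $1,460 · Nwosu: $1,215 · Vance: $2,190 · Ferraro: $4,615

Combined profit-interest units = 39.
Unrounded shares: Halvorsen 6/39 × $9,480 = 1,458.46; Nwosu 5/39 × $9,480 = 1,215.38; Vance 9/39 × $9,480 = 2,187.69; Ferraro 19/39 × $9,480 = 4,618.46.
After rounding ($5): Halvorsen $1,460; Nwosu $1,215; Vance $2,190; Ferraro $4,620. Sum = $9,485.
Difference $9,480 − $9,485 = −$5 applied to largest profit-interest units (Ferraro): Ferraro becomes $4,615.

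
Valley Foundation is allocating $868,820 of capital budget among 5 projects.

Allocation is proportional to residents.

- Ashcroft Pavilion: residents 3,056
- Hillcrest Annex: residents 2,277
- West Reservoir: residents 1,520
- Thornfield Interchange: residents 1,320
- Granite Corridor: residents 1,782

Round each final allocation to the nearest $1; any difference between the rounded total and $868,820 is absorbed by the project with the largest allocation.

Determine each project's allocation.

Ashcroft Pavilion: $266,710 | Hillcrest Annex: $198,725 | West Reservoir: $132,658 | Thornfield Interchange: $115,203 | Granite Corridor: $155,524

Sum of residents: 9,955.
Unrounded shares: Ashcroft Pavilion 3,056/9,955 × $868,820 = 266,711.59; Hillcrest Annex 2,277/9,955 × $868,820 = 198,724.57; West Reservoir 1,520/9,955 × $868,820 = 132,657.60; Thornfield Interchange 1,320/9,955 × $868,820 = 115,202.65; Granite Corridor 1,782/9,955 × $868,820 = 155,523.58.
After rounding ($1): Ashcroft Pavilion $266,712; Hillcrest Annex $198,725; West Reservoir $132,658; Thornfield Interchange $115,203; Granite Corridor $155,524. Sum = $868,822.
Difference $868,820 − $868,822 = −$2 applied to largest allocation (Ashcroft Pavilion): Ashcroft Pavilion becomes $266,710.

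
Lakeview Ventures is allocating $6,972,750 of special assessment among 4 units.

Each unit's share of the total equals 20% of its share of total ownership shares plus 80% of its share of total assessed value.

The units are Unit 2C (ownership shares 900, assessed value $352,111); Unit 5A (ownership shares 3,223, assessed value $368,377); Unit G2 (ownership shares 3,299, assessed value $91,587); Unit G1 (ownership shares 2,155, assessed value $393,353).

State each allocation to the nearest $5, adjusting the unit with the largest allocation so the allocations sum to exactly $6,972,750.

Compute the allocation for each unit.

Ownership shares total 9,577; assessed value total 1,205,428.
Combined weights (20% ownership shares + 80% assessed value): Unit 2C 0.2525; Unit 5A 0.3118; Unit G2 0.1297; Unit G1 0.3061.
Raw shares: Unit 2C 1,760,470.63; Unit 5A 2,174,005.12; Unit G2 904,207.28; Unit G1 2,134,066.98.
At nearest $5: Unit 2C $1,760,470; Unit 5A $2,174,005; Unit G2 $904,205; Unit G1 $2,134,065. Sum = $6,972,745.
Difference $6,972,750 − $6,972,745 = +$5 applied to largest allocation (Unit 5A): Unit 5A becomes $2,174,010.

Unit 2C: $1,760,470; Unit 5A: $2,174,010; Unit G2: $904,205; Unit G1: $2,134,065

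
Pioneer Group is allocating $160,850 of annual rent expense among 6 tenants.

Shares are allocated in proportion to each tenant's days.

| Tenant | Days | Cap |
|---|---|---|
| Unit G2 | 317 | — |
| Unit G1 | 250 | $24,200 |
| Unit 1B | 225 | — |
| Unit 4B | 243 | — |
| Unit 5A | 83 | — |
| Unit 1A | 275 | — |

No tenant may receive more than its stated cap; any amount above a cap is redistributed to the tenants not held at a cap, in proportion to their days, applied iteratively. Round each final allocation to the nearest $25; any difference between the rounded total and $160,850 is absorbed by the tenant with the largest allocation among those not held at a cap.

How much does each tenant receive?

Unit G2: $37,900 | Unit G1: $24,200 | Unit 1B: $26,900 | Unit 4B: $29,050 | Unit 5A: $9,925 | Unit 1A: $32,875

Days total: 1,393.
Proportional shares (ignoring caps): Unit G2 36,604.06; Unit G1 28,867.55; Unit 1B 25,980.80; Unit 4B 28,059.26; Unit 5A 9,584.03; Unit 1A 31,754.31.
Cap binds for Unit G1 ($24,200); balance $136,650 reallocated over remaining days 1,143.
Redistributed shares: Unit G2 37,898.56 → $37,900; Unit 1B 26,899.61 → $26,900; Unit 4B 29,051.57 → $29,050; Unit 5A 9,922.97 → $9,925; Unit 1A 32,877.30 → $32,875.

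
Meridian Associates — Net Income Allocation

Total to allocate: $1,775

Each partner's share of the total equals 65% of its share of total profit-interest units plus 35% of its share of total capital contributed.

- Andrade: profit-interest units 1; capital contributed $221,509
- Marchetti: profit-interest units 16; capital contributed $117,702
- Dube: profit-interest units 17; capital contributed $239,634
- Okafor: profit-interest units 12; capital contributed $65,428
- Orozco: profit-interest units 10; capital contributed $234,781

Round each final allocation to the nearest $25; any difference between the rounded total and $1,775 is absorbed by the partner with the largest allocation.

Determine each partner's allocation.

Profit-interest units total 56; capital contributed total 879,054.
Composite weights (65% profit-interest units + 35% capital contributed): Andrade 0.0998; Marchetti 0.2326; Dube 0.2927; Okafor 0.1653; Orozco 0.2096.
Proportional shares: Andrade 177.15; Marchetti 412.83; Dube 519.60; Okafor 293.47; Orozco 371.95.
At nearest $25: Andrade $175; Marchetti $425; Dube $525; Okafor $300; Orozco $375. Sum = $1,800.
Difference $1,775 − $1,800 = −$25 applied to largest allocation (Dube): Dube becomes $500.

Andrade: $175 | Marchetti: $425 | Dube: $500 | Okafor: $300 | Orozco: $375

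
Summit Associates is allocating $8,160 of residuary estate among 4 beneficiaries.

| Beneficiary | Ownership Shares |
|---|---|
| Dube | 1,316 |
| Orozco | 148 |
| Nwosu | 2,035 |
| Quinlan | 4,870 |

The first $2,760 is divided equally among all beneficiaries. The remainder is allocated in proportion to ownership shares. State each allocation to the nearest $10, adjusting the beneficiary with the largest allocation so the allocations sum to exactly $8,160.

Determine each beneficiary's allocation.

First tranche $2,760 split equally: $690 each.
Remainder $5,400 by ownership shares (total 8,369): Dube 849.13 → $850; Orozco 95.50 → $100; Nwosu 1,313.06 → $1,310; Quinlan 3,142.31 → $3,140.
Totals: Dube $690 + $850 = $1,540; Orozco $690 + $100 = $790; Nwosu $690 + $1,310 = $2,000; Quinlan $690 + $3,140 = $3,830.

Dube: $1,540; Orozco: $790; Nwosu: $2,000; Quinlan: $3,830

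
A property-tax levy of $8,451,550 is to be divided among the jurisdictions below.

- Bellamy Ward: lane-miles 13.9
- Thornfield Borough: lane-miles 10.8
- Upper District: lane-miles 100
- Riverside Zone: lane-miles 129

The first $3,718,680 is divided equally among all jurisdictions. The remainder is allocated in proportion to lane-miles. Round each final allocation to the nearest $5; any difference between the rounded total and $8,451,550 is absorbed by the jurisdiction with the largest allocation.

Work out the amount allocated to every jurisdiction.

$3,718,680 shared equally gives $929,670 per jurisdiction.
Remainder $4,732,870 by lane-miles (total 253.7): Bellamy Ward 259,309.79 → $259,310; Thornfield Borough 201,478.11 → $201,480; Upper District 1,865,538.04 → $1,865,540; Riverside Zone 2,406,544.07 → $2,406,545.
Rounding difference −$5 on remainder applied to Riverside Zone.
Totals: Bellamy Ward $929,670 + $259,310 = $1,188,980; Thornfield Borough $929,670 + $201,480 = $1,131,150; Upper District $929,670 + $1,865,540 = $2,795,210; Riverside Zone $929,670 + $2,406,540 = $3,336,210.

Bellamy Ward: $1,188,980 · Thornfield Borough: $1,131,150 · Upper District: $2,795,210 · Riverside Zone: $3,336,210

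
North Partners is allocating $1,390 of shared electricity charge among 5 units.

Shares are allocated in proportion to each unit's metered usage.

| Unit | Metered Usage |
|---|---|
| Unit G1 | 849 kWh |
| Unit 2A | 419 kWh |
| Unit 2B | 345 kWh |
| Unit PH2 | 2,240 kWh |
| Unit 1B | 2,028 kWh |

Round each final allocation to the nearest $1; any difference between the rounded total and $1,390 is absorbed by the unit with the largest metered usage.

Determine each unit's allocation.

Combined metered usage = 849 + 419 + 345 + 2,240 + 2,028 = 5,881.
Unrounded shares: Unit G1 200.66; Unit 2A 99.03; Unit 2B 81.54; Unit PH2 529.43; Unit 1B 479.33.
At nearest $1: Unit G1 $201; Unit 2A $99; Unit 2B $82; Unit PH2 $529; Unit 1B $479. Sum = $1,390.
Sum already equals the total — no adjustment.

Unit G1: $201 · Unit 2A: $99 · Unit 2B: $82 · Unit PH2: $529 · Unit 1B: $479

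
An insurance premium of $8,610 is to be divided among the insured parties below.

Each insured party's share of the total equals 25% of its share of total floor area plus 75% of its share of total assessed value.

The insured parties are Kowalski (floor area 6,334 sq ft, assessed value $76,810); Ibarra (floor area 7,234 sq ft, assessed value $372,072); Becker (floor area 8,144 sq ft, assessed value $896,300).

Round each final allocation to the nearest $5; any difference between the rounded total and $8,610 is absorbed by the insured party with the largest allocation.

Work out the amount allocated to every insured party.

Floor area total 21,712; assessed value total 1,345,182.
Blended shares (25% floor area + 75% assessed value): Kowalski 0.1158; Ibarra 0.2907; Becker 0.5935.
Pro-rata amounts: Kowalski 996.67; Ibarra 2,503.29; Becker 5,110.04.
At nearest $5: Kowalski $995; Ibarra $2,505; Becker $5,110. Sum = $8,610.
Sum already equals the total — no adjustment.

Kowalski: $995; Ibarra: $2,505; Becker: $5,110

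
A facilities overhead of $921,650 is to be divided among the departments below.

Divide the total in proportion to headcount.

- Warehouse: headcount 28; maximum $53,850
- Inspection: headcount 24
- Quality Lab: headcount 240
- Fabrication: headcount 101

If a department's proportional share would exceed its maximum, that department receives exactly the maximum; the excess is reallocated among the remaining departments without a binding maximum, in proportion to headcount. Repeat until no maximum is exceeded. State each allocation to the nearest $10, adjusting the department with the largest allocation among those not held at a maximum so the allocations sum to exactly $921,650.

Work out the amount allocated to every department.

Warehouse: $53,850; Inspection: $57,060; Quality Lab: $570,610; Fabrication: $240,130

Combined headcount = 393.
Unconstrained shares: Warehouse 65,664.63; Inspection 56,283.97; Quality Lab 562,839.69; Fabrication 236,861.70.
Cap binds for Warehouse ($53,850); balance $867,800 reallocated over remaining headcount 365.
Shares after redistribution: Inspection 57,060.82 → $57,060; Quality Lab 570,608.22 → $570,610; Fabrication 240,130.96 → $240,130.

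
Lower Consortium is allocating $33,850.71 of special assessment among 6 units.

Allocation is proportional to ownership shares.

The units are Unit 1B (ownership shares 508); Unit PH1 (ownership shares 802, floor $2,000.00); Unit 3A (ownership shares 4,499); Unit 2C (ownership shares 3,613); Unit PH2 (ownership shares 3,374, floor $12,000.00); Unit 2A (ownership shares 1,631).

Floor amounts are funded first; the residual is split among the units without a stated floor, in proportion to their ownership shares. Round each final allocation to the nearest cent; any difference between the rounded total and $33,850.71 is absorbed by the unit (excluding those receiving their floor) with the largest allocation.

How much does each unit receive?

Unit 1B: $983.72; Unit PH1: $2,000.00; Unit 3A: $8,712.16; Unit 2C: $6,996.45; Unit PH2: $12,000.00; Unit 2A: $3,158.38

Guaranteed amounts: Unit PH1 $2,000.00; Unit PH2 $12,000.00. Residual $19,850.71.
Residual split over remaining ownership shares 10,251: Unit 1B 983.7246 → $983.72; Unit 3A 8,712.1592 → $8,712.16; Unit 2C 6,996.4506 → $6,996.45; Unit 2A 3,158.3756 → $3,158.38.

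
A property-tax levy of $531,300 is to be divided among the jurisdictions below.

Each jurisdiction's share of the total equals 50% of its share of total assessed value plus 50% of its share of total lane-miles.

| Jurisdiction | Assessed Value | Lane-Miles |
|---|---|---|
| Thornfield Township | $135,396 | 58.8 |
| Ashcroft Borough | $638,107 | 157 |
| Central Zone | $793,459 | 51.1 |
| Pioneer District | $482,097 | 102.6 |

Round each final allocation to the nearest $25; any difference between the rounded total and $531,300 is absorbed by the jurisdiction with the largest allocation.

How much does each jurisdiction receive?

Assessed value total 2,049,059; lane-miles total 369.5.
Composite weights (50% assessed value + 50% lane-miles): Thornfield Township 0.1126; Ashcroft Borough 0.3682; Central Zone 0.2628; Pioneer District 0.2565.
Proportional shares: Thornfield Township 59,827.34; Ashcroft Borough 195,601.59; Central Zone 139,605.96; Pioneer District 136,265.11.
At nearest $25: Thornfield Township $59,825; Ashcroft Borough $195,600; Central Zone $139,600; Pioneer District $136,275. Sum = $531,300.
No rounding difference to absorb.

Thornfield Township: $59,825 | Ashcroft Borough: $195,600 | Central Zone: $139,600 | Pioneer District: $136,275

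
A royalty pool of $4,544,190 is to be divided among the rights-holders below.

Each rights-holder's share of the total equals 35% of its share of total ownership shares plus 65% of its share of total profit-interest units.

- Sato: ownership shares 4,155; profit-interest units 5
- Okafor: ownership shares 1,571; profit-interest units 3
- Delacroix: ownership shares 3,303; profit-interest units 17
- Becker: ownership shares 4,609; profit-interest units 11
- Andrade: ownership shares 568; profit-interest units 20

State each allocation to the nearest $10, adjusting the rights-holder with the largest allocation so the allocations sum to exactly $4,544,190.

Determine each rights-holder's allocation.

Sato: $728,910 | Okafor: $334,120 | Delacroix: $1,266,460 | Becker: $1,096,210 | Andrade: $1,118,490

Totals — ownership shares 14,206, profit-interest units 56.
Composite weights (35% ownership shares + 65% profit-interest units): Sato 0.1604; Okafor 0.0735; Delacroix 0.2787; Becker 0.2412; Andrade 0.2461.
Pro-rata amounts: Sato 728,908.21; Okafor 334,120.23; Delacroix 1,266,461.28; Becker 1,096,207.24; Andrade 1,118,493.04.
After rounding ($10): Sato $728,910; Okafor $334,120; Delacroix $1,266,460; Becker $1,096,210; Andrade $1,118,490. Sum = $4,544,190.
Sum already equals the total — no adjustment.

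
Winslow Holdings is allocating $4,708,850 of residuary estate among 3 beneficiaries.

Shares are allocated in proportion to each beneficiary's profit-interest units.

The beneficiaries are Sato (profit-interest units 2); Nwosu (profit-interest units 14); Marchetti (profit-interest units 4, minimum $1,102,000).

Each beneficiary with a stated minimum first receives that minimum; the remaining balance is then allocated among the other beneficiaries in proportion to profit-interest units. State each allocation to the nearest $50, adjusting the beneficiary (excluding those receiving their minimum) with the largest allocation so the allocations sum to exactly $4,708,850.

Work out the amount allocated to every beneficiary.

Sato: $450,850; Nwosu: $3,156,000; Marchetti: $1,102,000

Minimums first: Marchetti $1,102,000. Balance $3,606,850.
Balance split over remaining profit-interest units 16: Sato 450,856.25 → $450,850; Nwosu 3,155,993.75 → $3,156,000.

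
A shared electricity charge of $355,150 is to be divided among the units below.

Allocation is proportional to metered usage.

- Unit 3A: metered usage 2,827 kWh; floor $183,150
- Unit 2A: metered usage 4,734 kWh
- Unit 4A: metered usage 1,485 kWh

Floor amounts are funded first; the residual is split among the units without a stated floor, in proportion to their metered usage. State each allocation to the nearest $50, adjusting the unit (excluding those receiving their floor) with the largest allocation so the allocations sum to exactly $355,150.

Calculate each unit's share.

Unit 3A: $183,150; Unit 2A: $130,950; Unit 4A: $41,050

Fund the minimums — Unit 3A $183,150. Balance $172,000.
Balance split over remaining metered usage 6,219: Unit 2A 130,929.09 → $130,950; Unit 4A 41,070.91 → $41,050.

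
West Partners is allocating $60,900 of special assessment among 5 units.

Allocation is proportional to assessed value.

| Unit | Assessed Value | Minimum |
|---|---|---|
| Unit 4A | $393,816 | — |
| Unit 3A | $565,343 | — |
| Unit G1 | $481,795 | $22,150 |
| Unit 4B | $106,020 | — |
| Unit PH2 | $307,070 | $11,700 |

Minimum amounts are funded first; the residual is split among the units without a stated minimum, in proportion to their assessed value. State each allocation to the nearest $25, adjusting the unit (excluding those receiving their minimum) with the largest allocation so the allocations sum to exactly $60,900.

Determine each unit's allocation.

Guaranteed amounts: Unit G1 $22,150; Unit PH2 $11,700. Remaining pool $27,050.
Remaining pool split over remaining assessed value 1,065,179: Unit 4A 10,000.88 → $10,000; Unit 3A 14,356.77 → $14,350; Unit 4B 2,692.36 → $2,700.

Unit 4A: $10,000 | Unit 3A: $14,350 | Unit G1: $22,150 | Unit 4B: $2,700 | Unit PH2: $11,700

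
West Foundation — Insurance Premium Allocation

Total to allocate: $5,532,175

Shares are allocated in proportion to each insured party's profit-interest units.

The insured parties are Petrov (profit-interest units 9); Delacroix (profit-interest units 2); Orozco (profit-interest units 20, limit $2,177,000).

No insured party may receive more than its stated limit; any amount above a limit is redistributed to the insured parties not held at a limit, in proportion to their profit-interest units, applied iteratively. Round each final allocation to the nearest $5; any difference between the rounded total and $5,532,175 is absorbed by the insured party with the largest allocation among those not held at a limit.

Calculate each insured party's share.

Total profit-interest units = 31.
Unconstrained shares: Petrov 1,606,115.32; Delacroix 356,914.52; Orozco 3,569,145.16.
Held at cap: Orozco ($2,177,000); remaining pool $3,355,175 reallocated over remaining profit-interest units 11.
Shares after redistribution: Petrov 2,745,143.18 → $2,745,145; Delacroix 610,031.82 → $610,030.

Petrov: $2,745,145; Delacroix: $610,030; Orozco: $2,177,000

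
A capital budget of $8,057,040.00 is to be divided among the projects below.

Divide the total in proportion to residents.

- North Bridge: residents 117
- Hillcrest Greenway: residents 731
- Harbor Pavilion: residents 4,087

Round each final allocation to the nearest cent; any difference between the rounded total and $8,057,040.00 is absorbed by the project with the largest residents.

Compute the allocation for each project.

North Bridge: $191,017.97; Hillcrest Greenway: $1,193,454.15; Harbor Pavilion: $6,672,567.88

Residents total: 117 + 731 + 4,087 = 4,935.
Unrounded shares: North Bridge 191,017.9696; Hillcrest Greenway 1,193,454.1520; Harbor Pavilion 6,672,567.8784.
After rounding (cent): North Bridge $191,017.97; Hillcrest Greenway $1,193,454.15; Harbor Pavilion $6,672,567.88. Sum = $8,057,040.00.
No rounding difference to absorb.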